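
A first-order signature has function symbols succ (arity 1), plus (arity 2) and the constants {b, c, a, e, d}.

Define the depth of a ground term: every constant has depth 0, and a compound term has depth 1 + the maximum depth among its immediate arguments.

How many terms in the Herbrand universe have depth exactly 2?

1230

Write N_k for the number of ground terms of depth ≤ k. A term of depth ≤ k is either a constant or a function symbol applied to arguments of depth ≤ k−1, so N_k = 5 + N_{k-1} + N_{k-1}^2.
N_0 = 5
N_1 = 5 + 5 + 5^2 = 35
N_2 = 5 + 35 + 35^2 = 1265
Terms of depth exactly 2: N_2 − N_1 = 1265 − 35 = 1230.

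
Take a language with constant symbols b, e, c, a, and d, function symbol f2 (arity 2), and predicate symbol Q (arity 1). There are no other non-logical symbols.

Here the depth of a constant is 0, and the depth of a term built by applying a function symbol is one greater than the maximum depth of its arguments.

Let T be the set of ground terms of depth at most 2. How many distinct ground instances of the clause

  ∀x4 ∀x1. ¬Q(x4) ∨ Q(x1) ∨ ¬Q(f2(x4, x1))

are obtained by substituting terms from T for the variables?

819025

Ground terms of depth ≤ 2:
  Let N_k count ground terms of depth at most k. Each non-constant term of depth ≤ k is some function symbol applied to depth-≤(k−1) arguments, giving N_k = 5 + N_{k-1}^2.
  N_0 = 5
  N_1 = 5 + 5^2 = 30
  N_2 = 5 + 30^2 = 905
So there are 905 ground terms available for substitution.
The clause has 2 distinct variables (x4, x1), each appearing in the body. In the free term algebra distinct substitutions yield syntactically distinct ground instances.
Number of ground instances = 905^2 = 819025.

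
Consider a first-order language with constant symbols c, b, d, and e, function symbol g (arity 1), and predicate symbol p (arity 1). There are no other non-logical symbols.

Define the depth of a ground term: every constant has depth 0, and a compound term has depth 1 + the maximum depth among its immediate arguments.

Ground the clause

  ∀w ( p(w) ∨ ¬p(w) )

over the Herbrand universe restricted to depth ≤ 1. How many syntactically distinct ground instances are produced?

Ground terms of depth ≤ 1:
  Let N_k = |{terms of depth ≤ k}|. Then N_0 = 4 and N_k = 4 + N_{k-1} for k ≥ 1 (one summand per function symbol, arity giving the exponent).
  N_0 = 4
  N_1 = 4 + 4 = 8
  Explicitly: c, b, d, e, g(c), g(b), g(d), g(e).
So there are 8 ground terms available for substitution.
The variable w ranges independently over the available ground terms, and distinct assignments produce distinct instances.
Number of ground instances = 8.

8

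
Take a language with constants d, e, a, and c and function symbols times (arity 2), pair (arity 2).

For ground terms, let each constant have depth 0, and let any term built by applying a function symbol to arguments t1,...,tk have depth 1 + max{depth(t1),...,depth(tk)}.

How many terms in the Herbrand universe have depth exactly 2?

Let N_k = |{terms of depth ≤ k}|. Then N_0 = 4 and N_k = 4 + N_{k-1}^2 + N_{k-1}^2 for k ≥ 1 (one summand per function symbol, arity giving the exponent).
N_0 = 4
N_1 = 4 + 4^2 + 4^2 = 36
N_2 = 4 + 36^2 + 36^2 = 2596
Terms of depth exactly 2: N_2 − N_1 = 2596 − 36 = 2560.

2560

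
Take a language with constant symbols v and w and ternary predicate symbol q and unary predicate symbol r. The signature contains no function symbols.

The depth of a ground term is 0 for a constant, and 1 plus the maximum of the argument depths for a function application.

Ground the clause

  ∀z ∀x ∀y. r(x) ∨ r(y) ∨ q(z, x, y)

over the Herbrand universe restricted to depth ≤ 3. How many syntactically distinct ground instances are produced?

Ground terms of depth ≤ 3:
  With no function symbols every ground term is a constant, so there are exactly 2 ground terms at every depth bound.
  N_0 = 2
  N_1 = 2
  N_2 = 2
  N_3 = 2
  Explicitly: v, w.
So there are 2 ground terms available for substitution.
There are 3 variables to instantiate (z, x, y), each occurring in at least one literal, so different choices give different ground instances.
Number of ground instances = 2^3 = 8.

8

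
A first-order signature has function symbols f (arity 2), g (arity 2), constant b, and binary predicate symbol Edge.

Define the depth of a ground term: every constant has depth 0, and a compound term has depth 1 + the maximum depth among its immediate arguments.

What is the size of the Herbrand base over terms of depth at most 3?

First count ground terms of depth ≤ 3.
Let N_k count ground terms of depth at most k. Each non-constant term of depth ≤ k is some function symbol applied to depth-≤(k−1) arguments, giving N_k = 1 + N_{k-1}^2 + N_{k-1}^2.
N_0 = 1
N_1 = 1 + 1^2 + 1^2 = 3
N_2 = 1 + 3^2 + 3^2 = 19
N_3 = 1 + 19^2 + 19^2 = 723
So |H| = 723.
For each predicate symbol, the number of ground atoms is |H| raised to its arity; summing:
  Edge: 723^2 = 522729
Total ground atoms: 522729.

522729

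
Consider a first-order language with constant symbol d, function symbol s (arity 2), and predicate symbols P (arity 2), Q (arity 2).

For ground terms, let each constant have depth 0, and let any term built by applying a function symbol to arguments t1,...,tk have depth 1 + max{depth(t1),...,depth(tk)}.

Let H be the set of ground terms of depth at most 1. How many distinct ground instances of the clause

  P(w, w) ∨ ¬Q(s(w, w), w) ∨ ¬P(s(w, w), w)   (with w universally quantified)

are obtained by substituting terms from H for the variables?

2

Ground terms of depth ≤ 1:
  Count level by level. With function symbols s/2, the terms of depth ≤ k are the 1 constant together with each function applied to depth-≤(k−1) tuples, so N_k = 1 + N_{k-1}^2.
  N_0 = 1
  N_1 = 1 + 1^2 = 2
  Explicitly: d, s(d, d).
So there are 2 ground terms available for substitution.
There is 1 variable to instantiate (w),  occurring in at least one literal, so different choices give different ground instances.
Number of ground instances = 2.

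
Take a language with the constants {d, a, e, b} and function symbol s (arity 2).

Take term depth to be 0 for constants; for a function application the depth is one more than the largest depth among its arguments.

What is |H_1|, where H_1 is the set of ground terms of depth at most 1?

Count level by level. With function symbols s/2, the terms of depth ≤ k are the 4 constants together with each function applied to depth-≤(k−1) tuples, so N_k = 4 + N_{k-1}^2.
N_0 = 4
N_1 = 4 + 4^2 = 20

20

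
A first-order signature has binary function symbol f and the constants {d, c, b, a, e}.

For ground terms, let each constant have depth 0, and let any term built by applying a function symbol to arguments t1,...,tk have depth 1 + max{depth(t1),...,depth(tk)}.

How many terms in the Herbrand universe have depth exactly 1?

25

Count level by level. With function symbols f/2, the terms of depth ≤ k are the 5 constants together with each function applied to depth-≤(k−1) tuples, so N_k = 5 + N_{k-1}^2.
N_0 = 5
N_1 = 5 + 5^2 = 30
Terms of depth exactly 1: N_1 − N_0 = 30 − 5 = 25.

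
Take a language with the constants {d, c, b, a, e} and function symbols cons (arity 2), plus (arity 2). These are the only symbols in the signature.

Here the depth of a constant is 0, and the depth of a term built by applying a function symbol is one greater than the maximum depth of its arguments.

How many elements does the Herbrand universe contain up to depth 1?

Let N_k = |{terms of depth ≤ k}|. Then N_0 = 5 and N_k = 5 + N_{k-1}^2 + N_{k-1}^2 for k ≥ 1 (one summand per function symbol, arity giving the exponent).
N_0 = 5
N_1 = 5 + 5^2 + 5^2 = 55

55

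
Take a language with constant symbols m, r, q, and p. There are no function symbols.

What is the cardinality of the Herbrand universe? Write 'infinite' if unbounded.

4

There are no function symbols, so every ground term is one of the 4 constants.
The Herbrand universe is {m, r, q, p}, which is finite with 4 elements.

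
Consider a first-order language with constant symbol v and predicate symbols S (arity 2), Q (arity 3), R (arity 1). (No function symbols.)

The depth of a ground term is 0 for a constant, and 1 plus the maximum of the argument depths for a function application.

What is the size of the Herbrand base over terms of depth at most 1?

First count ground terms of depth ≤ 1.
With no function symbols every ground term is a constant, so there is exactly 1 ground term at every depth bound.
N_0 = 1
N_1 = 1
Explicitly: v.
So |H| = 1.
A ground atom is a predicate applied to a tuple of terms from H, so the count is the sum over predicates of |H|^arity:
  S: 1^2 = 1;  Q: 1^3 = 1;  R: 1
Total ground atoms: 1 + 1 + 1 = 3.

3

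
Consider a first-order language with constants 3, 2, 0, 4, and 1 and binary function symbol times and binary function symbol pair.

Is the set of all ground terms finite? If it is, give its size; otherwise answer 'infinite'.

infinite

The signature has at least one function symbol (times, arity 2) and at least one constant (3).
Iterating times gives infinitely many distinct ground terms: 3, times(3, 3), times(times(3, 3), times(3, 3)), ...
So the Herbrand universe is infinite.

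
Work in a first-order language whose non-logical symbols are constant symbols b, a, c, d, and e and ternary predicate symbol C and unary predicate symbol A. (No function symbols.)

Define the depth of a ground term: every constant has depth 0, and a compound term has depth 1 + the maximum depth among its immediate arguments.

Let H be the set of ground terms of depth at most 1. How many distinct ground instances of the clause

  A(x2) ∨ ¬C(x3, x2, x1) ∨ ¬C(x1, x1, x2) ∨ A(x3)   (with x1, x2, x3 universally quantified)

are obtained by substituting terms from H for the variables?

125

Ground terms of depth ≤ 1:
  With no function symbols every ground term is a constant, so there are exactly 5 ground terms at every depth bound.
  N_0 = 5
  N_1 = 5
  Explicitly: b, a, c, d, e.
So there are 5 ground terms available for substitution.
Each of x1, x2, x3 ranges independently over the available ground terms, and distinct assignments produce distinct instances.
Number of ground instances = 5^3 = 125.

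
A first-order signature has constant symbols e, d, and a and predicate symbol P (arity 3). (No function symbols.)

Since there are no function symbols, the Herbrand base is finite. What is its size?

27

With no function symbols, the Herbrand universe is just the 3 constants.
Ground atoms per predicate: P: 3^3 = 27.
Herbrand base size = 27 = 27.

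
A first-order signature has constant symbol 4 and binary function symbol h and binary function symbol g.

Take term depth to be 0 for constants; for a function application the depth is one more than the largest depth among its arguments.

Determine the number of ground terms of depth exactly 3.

704

If N_k denotes the number of depth-≤k ground terms, the 1 constant gives N_0 = 1, and each function symbol of arity r contributes N_{k-1}^r new terms at level k: N_k = 1 + N_{k-1}^2 + N_{k-1}^2.
N_0 = 1
N_1 = 1 + 1^2 + 1^2 = 3
N_2 = 1 + 3^2 + 3^2 = 19
N_3 = 1 + 19^2 + 19^2 = 723
Terms of depth exactly 3: N_3 − N_2 = 723 − 19 = 704.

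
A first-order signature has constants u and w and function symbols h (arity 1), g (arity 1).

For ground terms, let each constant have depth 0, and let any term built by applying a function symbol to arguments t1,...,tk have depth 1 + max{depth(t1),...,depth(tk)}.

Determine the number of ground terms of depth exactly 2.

8

Count level by level. With function symbols h/1, g/1, the terms of depth ≤ k are the 2 constants together with each function applied to depth-≤(k−1) tuples, so N_k = 2 + N_{k-1} + N_{k-1}.
N_0 = 2
N_1 = 2 + 2 + 2 = 6
N_2 = 2 + 6 + 6 = 14
Terms of depth exactly 2: N_2 − N_1 = 14 − 6 = 8.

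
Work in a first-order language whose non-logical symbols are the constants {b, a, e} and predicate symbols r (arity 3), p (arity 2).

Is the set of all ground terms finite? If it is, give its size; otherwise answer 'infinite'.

3

There are no function symbols, so every ground term is one of the 3 constants.
The Herbrand universe is {b, a, e}, which is finite with 3 elements.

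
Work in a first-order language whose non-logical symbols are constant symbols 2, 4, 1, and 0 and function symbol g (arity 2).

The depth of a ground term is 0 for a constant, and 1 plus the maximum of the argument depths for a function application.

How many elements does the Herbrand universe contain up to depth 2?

If N_k denotes the number of depth-≤k ground terms, the 4 constants give N_0 = 4, and each function symbol of arity r contributes N_{k-1}^r new terms at level k: N_k = 4 + N_{k-1}^2.
N_0 = 4
N_1 = 4 + 4^2 = 20
N_2 = 4 + 20^2 = 404

404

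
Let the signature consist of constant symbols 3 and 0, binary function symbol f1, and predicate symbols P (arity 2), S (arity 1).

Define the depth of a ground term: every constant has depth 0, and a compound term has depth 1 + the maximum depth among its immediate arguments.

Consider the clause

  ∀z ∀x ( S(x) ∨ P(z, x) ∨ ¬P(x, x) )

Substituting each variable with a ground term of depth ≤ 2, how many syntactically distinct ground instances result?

1444

Ground terms of depth ≤ 2:
  If N_k denotes the number of depth-≤k ground terms, the 2 constants give N_0 = 2, and each function symbol of arity r contributes N_{k-1}^r new terms at level k: N_k = 2 + N_{k-1}^2.
  N_0 = 2
  N_1 = 2 + 2^2 = 6
  N_2 = 2 + 6^2 = 38
So there are 38 ground terms available for substitution.
Each of z, x ranges independently over the available ground terms, and distinct assignments produce distinct instances.
Number of ground instances = 38^2 = 1444.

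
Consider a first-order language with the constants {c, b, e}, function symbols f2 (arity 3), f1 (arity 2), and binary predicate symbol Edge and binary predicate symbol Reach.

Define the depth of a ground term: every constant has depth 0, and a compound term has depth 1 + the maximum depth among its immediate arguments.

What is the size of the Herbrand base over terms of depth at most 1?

First count ground terms of depth ≤ 1.
Count level by level. With function symbols f2/3, f1/2, the terms of depth ≤ k are the 3 constants together with each function applied to depth-≤(k−1) tuples, so N_k = 3 + N_{k-1}^3 + N_{k-1}^2.
N_0 = 3
N_1 = 3 + 3^3 + 3^2 = 39
So |H| = 39.
For each predicate symbol, the number of ground atoms is |H| raised to its arity; summing:
  Edge: 39^2 = 1521;  Reach: 39^2 = 1521
Total ground atoms: 1521 + 1521 = 3042.

3042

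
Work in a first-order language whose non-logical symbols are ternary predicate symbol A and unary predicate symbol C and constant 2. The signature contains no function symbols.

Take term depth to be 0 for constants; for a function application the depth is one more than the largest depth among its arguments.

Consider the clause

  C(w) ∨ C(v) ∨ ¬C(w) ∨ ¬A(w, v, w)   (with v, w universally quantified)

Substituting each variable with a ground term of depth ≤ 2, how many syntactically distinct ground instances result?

Ground terms of depth ≤ 2:
  With no function symbols every ground term is a constant, so there is exactly 1 ground term at every depth bound.
  N_0 = 1
  N_1 = 1
  N_2 = 1
  Explicitly: 2.
So there is exactly 1 ground term available for substitution.
Each of v, w ranges independently over the available ground terms, and distinct assignments produce distinct instances.
Number of ground instances = 1^2 = 1.

1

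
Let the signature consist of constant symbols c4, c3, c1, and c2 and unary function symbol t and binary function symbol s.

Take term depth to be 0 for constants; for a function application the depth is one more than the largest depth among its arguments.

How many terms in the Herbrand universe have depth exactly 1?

20

Write N_k for the number of ground terms of depth ≤ k. A term of depth ≤ k is either a constant or a function symbol applied to arguments of depth ≤ k−1, so N_k = 4 + N_{k-1} + N_{k-1}^2.
N_0 = 4
N_1 = 4 + 4 + 4^2 = 24
Terms of depth exactly 1: N_1 − N_0 = 24 − 4 = 20.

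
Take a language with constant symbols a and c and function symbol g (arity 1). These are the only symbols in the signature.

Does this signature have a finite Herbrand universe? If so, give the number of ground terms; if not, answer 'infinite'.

infinite

The signature has at least one function symbol (g, arity 1) and at least one constant (a).
Iterating g gives infinitely many distinct ground terms: a, g(a), g(g(a)), ...
So the Herbrand universe is infinite.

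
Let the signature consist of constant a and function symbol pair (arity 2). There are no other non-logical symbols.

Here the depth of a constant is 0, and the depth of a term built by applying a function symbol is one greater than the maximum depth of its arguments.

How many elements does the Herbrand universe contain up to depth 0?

If N_k denotes the number of depth-≤k ground terms, the 1 constant gives N_0 = 1, and each function symbol of arity r contributes N_{k-1}^r new terms at level k: N_k = 1 + N_{k-1}^2.
N_0 = 1
Explicitly: a.

1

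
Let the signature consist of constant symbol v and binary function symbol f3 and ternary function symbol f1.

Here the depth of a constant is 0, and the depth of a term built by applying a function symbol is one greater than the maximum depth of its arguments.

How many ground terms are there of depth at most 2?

Count level by level. With function symbols f3/2, f1/3, the terms of depth ≤ k are the 1 constant together with each function applied to depth-≤(k−1) tuples, so N_k = 1 + N_{k-1}^2 + N_{k-1}^3.
N_0 = 1
N_1 = 1 + 1^2 + 1^3 = 3
N_2 = 1 + 3^2 + 3^3 = 37

37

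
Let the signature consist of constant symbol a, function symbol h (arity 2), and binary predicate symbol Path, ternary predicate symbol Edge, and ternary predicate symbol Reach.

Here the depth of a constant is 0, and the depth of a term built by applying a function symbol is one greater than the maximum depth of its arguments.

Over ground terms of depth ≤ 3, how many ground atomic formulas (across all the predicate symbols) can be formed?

35828

First count ground terms of depth ≤ 3.
Write N_k for the number of ground terms of depth ≤ k. A term of depth ≤ k is either a constant or a function symbol applied to arguments of depth ≤ k−1, so N_k = 1 + N_{k-1}^2.
N_0 = 1
N_1 = 1 + 1^2 = 2
N_2 = 1 + 2^2 = 5
N_3 = 1 + 5^2 = 26
So |H| = 26.
For each predicate symbol, the number of ground atoms is |H| raised to its arity; summing:
  Path: 26^2 = 676;  Edge: 26^3 = 17576;  Reach: 26^3 = 17576
Total ground atoms: 676 + 17576 + 17576 = 35828.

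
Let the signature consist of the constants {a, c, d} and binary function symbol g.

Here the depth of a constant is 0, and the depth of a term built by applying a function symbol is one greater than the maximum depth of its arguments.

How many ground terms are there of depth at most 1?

Let N_k = |{terms of depth ≤ k}|. Then N_0 = 3 and N_k = 3 + N_{k-1}^2 for k ≥ 1 (one summand per function symbol, arity giving the exponent).
N_0 = 3
N_1 = 3 + 3^2 = 12

12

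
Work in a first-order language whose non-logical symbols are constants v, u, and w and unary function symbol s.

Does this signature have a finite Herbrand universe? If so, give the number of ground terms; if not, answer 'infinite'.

The signature has at least one function symbol (s, arity 1) and at least one constant (v).
Iterating s gives infinitely many distinct ground terms: v, s(v), s(s(v)), ...
So the Herbrand universe is infinite.

infinite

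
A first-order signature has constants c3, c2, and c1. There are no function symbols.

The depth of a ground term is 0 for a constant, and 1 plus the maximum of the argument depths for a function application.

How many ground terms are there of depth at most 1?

3

With no function symbols every ground term is a constant, so there are exactly 3 ground terms at every depth bound.
N_0 = 3
N_1 = 3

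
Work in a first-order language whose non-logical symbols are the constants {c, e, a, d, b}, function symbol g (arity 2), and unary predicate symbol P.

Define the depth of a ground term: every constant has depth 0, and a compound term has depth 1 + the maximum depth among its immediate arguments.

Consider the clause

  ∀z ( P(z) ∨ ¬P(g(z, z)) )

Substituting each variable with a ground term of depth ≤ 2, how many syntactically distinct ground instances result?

Ground terms of depth ≤ 2:
  Let N_k = |{terms of depth ≤ k}|. Then N_0 = 5 and N_k = 5 + N_{k-1}^2 for k ≥ 1 (one summand per function symbol, arity giving the exponent).
  N_0 = 5
  N_1 = 5 + 5^2 = 30
  N_2 = 5 + 30^2 = 905
So there are 905 ground terms available for substitution.
There is 1 variable to instantiate (z),  occurring in at least one literal, so different choices give different ground instances.
Number of ground instances = 905.

905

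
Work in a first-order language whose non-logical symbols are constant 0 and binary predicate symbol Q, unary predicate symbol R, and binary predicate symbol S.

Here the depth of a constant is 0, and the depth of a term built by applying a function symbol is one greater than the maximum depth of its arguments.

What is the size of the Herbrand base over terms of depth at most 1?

3

First count ground terms of depth ≤ 1.
With no function symbols every ground term is a constant, so there is exactly 1 ground term at every depth bound.
N_0 = 1
N_1 = 1
Explicitly: 0.
So |H| = 1.
Each predicate of arity r yields |H|^r ground atoms (one per choice of an r-tuple from H):
  Q: 1^2 = 1;  R: 1;  S: 1^2 = 1
Total ground atoms: 1 + 1 + 1 = 3.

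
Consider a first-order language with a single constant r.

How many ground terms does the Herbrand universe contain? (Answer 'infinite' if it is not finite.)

There are no function symbols, so the only ground term is the single constant.
The Herbrand universe is {r}, finite with 1 element.

1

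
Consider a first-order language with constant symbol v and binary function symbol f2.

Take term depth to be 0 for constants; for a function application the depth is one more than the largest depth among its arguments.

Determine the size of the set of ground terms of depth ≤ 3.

Let N_k = |{terms of depth ≤ k}|. Then N_0 = 1 and N_k = 1 + N_{k-1}^2 for k ≥ 1 (one summand per function symbol, arity giving the exponent).
N_0 = 1
N_1 = 1 + 1^2 = 2
N_2 = 1 + 2^2 = 5
N_3 = 1 + 5^2 = 26

26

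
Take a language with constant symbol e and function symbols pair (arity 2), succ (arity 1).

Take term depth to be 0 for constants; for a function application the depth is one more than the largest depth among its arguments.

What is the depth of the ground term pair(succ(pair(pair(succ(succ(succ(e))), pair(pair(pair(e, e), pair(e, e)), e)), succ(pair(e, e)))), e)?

depth(succ(e)) = 1 + depth(e) = 1 + 0 = 1
depth(succ(succ(e))) = 1 + depth(succ(e)) = 1 + 1 = 2
depth(succ(succ(succ(e)))) = 1 + depth(succ(succ(e))) = 1 + 2 = 3
depth(pair(e, e)) = 1 + max(0, 0) = 1
depth(pair(pair(e, e), pair(e, e))) = 1 + max(1, 1) = 2
depth(pair(pair(pair(e, e), pair(e, e)), e)) = 1 + max(2, 0) = 3
depth(pair(succ(succ(succ(e))), pair(pair(pair(e, e), pair(e, e)), e))) = 1 + max(3, 3) = 4
depth(succ(pair(e, e))) = 1 + depth(pair(e, e)) = 1 + 1 = 2
depth(pair(pair(succ(succ(succ(e))), pair(pair(pair(e, e), pair(e, e)), e)), succ(pair(e, e)))) = 1 + max(4, 2) = 5
depth(succ(pair(pair(succ(succ(succ(e))), pair(pair(pair(e, e), pair(e, e)), e)), succ(pair(e, e))))) = 1 + depth(pair(pair(succ(succ(succ(e))), pair(pair(pair(e, e), pair(e, e)), e)), succ(pair(e, e)))) = 1 + 5 = 6
depth(pair(succ(pair(pair(succ(succ(succ(e))), pair(pair(pair(e, e), pair(e, e)), e)), succ(pair(e, e)))), e)) = 1 + max(6, 0) = 7

7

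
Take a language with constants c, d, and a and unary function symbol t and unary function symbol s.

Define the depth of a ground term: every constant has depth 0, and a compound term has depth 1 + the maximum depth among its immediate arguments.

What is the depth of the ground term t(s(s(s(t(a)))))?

depth(t(a)) = 1 + depth(a) = 1 + 0 = 1
depth(s(t(a))) = 1 + depth(t(a)) = 1 + 1 = 2
depth(s(s(t(a)))) = 1 + depth(s(t(a))) = 1 + 2 = 3
depth(s(s(s(t(a))))) = 1 + depth(s(s(t(a)))) = 1 + 3 = 4
depth(t(s(s(s(t(a)))))) = 1 + depth(s(s(s(t(a))))) = 1 + 4 = 5

5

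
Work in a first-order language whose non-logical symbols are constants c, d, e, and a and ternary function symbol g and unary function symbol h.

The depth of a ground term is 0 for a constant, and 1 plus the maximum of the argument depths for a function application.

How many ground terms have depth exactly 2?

373252

If N_k denotes the number of depth-≤k ground terms, the 4 constants give N_0 = 4, and each function symbol of arity r contributes N_{k-1}^r new terms at level k: N_k = 4 + N_{k-1}^3 + N_{k-1}.
N_0 = 4
N_1 = 4 + 4^3 + 4 = 72
N_2 = 4 + 72^3 + 72 = 373324
Terms of depth exactly 2: N_2 − N_1 = 373324 − 72 = 373252.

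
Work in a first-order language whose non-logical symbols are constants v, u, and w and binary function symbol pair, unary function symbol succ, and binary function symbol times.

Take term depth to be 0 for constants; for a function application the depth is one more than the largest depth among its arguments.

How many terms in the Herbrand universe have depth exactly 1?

Let N_k = |{terms of depth ≤ k}|. Then N_0 = 3 and N_k = 3 + N_{k-1}^2 + N_{k-1} + N_{k-1}^2 for k ≥ 1 (one summand per function symbol, arity giving the exponent).
N_0 = 3
N_1 = 3 + 3^2 + 3 + 3^2 = 24
Terms of depth exactly 1: N_1 − N_0 = 24 − 3 = 21.

21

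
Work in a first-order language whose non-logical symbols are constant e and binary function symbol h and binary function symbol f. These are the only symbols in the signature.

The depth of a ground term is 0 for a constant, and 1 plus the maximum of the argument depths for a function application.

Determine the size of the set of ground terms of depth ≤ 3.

723

Let N_k count ground terms of depth at most k. Each non-constant term of depth ≤ k is some function symbol applied to depth-≤(k−1) arguments, giving N_k = 1 + N_{k-1}^2 + N_{k-1}^2.
N_0 = 1
N_1 = 1 + 1^2 + 1^2 = 3
N_2 = 1 + 3^2 + 3^2 = 19
N_3 = 1 + 19^2 + 19^2 = 723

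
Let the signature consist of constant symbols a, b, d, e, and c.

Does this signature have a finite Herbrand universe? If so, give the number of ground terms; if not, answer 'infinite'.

There are no function symbols, so every ground term is one of the 5 constants.
The Herbrand universe is {a, b, d, e, c}, which is finite with 5 elements.

5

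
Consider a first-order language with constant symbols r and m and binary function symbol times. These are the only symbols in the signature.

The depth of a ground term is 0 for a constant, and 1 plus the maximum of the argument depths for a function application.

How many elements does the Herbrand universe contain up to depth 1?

6

If N_k denotes the number of depth-≤k ground terms, the 2 constants give N_0 = 2, and each function symbol of arity r contributes N_{k-1}^r new terms at level k: N_k = 2 + N_{k-1}^2.
N_0 = 2
N_1 = 2 + 2^2 = 6
Explicitly: r, m, times(r, r), times(r, m), times(m, r), times(m, m).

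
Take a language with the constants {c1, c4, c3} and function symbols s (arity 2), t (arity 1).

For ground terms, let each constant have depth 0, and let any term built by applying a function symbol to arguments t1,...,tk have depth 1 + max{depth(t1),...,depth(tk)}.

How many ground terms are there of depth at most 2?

243

Write N_k for the number of ground terms of depth ≤ k. A term of depth ≤ k is either a constant or a function symbol applied to arguments of depth ≤ k−1, so N_k = 3 + N_{k-1}^2 + N_{k-1}.
N_0 = 3
N_1 = 3 + 3^2 + 3 = 15
N_2 = 3 + 15^2 + 15 = 243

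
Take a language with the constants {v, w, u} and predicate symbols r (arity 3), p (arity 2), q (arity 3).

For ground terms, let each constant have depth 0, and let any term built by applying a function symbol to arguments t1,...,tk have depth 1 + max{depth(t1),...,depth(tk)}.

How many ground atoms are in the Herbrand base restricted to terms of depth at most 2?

63

First count ground terms of depth ≤ 2.
With no function symbols every ground term is a constant, so there are exactly 3 ground terms at every depth bound.
N_0 = 3
N_1 = 3
N_2 = 3
So |H| = 3.
Ground atoms are formed by filling each argument slot of a predicate with a term from H, so an r-ary predicate gives |H|^r atoms:
  r: 3^3 = 27;  p: 3^2 = 9;  q: 3^3 = 27
Total ground atoms: 27 + 9 + 27 = 63.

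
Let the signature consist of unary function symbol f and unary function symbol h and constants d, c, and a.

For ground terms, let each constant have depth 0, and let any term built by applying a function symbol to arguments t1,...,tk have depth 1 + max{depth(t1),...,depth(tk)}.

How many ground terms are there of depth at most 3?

45

If N_k denotes the number of depth-≤k ground terms, the 3 constants give N_0 = 3, and each function symbol of arity r contributes N_{k-1}^r new terms at level k: N_k = 3 + N_{k-1} + N_{k-1}.
N_0 = 3
N_1 = 3 + 3 + 3 = 9
N_2 = 3 + 9 + 9 = 21
N_3 = 3 + 21 + 21 = 45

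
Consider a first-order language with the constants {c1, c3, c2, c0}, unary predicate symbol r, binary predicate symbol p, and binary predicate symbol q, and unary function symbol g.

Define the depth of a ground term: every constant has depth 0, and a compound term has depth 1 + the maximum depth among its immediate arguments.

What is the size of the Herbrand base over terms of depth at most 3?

First count ground terms of depth ≤ 3.
Write N_k for the number of ground terms of depth ≤ k. A term of depth ≤ k is either a constant or a function symbol applied to arguments of depth ≤ k−1, so N_k = 4 + N_{k-1}.
N_0 = 4
N_1 = 4 + 4 = 8
N_2 = 4 + 8 = 12
N_3 = 4 + 12 = 16
So |H| = 16.
Ground atoms are formed by filling each argument slot of a predicate with a term from H, so an r-ary predicate gives |H|^r atoms:
  r: 16;  p: 16^2 = 256;  q: 16^2 = 256
Total ground atoms: 16 + 256 + 256 = 528.

528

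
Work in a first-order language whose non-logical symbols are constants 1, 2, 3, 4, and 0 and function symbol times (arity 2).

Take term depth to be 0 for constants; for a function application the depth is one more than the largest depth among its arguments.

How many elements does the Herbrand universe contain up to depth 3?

Write N_k for the number of ground terms of depth ≤ k. A term of depth ≤ k is either a constant or a function symbol applied to arguments of depth ≤ k−1, so N_k = 5 + N_{k-1}^2.
N_0 = 5
N_1 = 5 + 5^2 = 30
N_2 = 5 + 30^2 = 905
N_3 = 5 + 905^2 = 819030

819030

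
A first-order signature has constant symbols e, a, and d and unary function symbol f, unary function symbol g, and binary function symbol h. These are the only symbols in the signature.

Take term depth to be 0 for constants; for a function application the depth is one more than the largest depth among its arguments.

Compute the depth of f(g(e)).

depth(g(e)) = 1 + depth(e) = 1 + 0 = 1
depth(f(g(e))) = 1 + depth(g(e)) = 1 + 1 = 2

2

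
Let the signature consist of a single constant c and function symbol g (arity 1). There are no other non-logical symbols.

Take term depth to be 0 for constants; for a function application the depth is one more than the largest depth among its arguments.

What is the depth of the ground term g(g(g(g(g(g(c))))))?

depth(g(c)) = 1 + depth(c) = 1 + 0 = 1
depth(g(g(c))) = 1 + depth(g(c)) = 1 + 1 = 2
depth(g(g(g(c)))) = 1 + depth(g(g(c))) = 1 + 2 = 3
depth(g(g(g(g(c))))) = 1 + depth(g(g(g(c)))) = 1 + 3 = 4
depth(g(g(g(g(g(c)))))) = 1 + depth(g(g(g(g(c))))) = 1 + 4 = 5
depth(g(g(g(g(g(g(c))))))) = 1 + depth(g(g(g(g(g(c)))))) = 1 + 5 = 6

6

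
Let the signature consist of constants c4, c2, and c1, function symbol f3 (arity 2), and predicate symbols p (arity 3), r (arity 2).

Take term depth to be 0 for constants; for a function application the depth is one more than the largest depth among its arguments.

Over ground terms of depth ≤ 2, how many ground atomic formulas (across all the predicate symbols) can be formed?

3198132

First count ground terms of depth ≤ 2.
Count level by level. With function symbols f3/2, the terms of depth ≤ k are the 3 constants together with each function applied to depth-≤(k−1) tuples, so N_k = 3 + N_{k-1}^2.
N_0 = 3
N_1 = 3 + 3^2 = 12
N_2 = 3 + 12^2 = 147
So |H| = 147.
For each predicate symbol, the number of ground atoms is |H| raised to its arity; summing:
  p: 147^3 = 3176523;  r: 147^2 = 21609
Total ground atoms: 3176523 + 21609 = 3198132.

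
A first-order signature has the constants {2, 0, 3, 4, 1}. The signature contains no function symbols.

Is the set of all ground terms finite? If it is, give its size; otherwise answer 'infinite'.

There are no function symbols, so every ground term is one of the 5 constants.
The Herbrand universe is {2, 0, 3, 4, 1}, which is finite with 5 elements.

5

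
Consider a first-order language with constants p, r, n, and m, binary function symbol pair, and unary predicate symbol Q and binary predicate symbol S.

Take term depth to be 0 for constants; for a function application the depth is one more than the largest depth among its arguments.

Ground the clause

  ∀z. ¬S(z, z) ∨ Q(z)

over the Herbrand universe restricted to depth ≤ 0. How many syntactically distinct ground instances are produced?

Ground terms of depth ≤ 0:
  Let N_k count ground terms of depth at most k. Each non-constant term of depth ≤ k is some function symbol applied to depth-≤(k−1) arguments, giving N_k = 4 + N_{k-1}^2.
  N_0 = 4
So there are 4 ground terms available for substitution.
There is 1 variable to instantiate (z),  occurring in at least one literal, so different choices give different ground instances.
Number of ground instances = 4.

4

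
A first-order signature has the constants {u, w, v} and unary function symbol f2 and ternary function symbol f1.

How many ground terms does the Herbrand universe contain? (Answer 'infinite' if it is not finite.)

infinite

The signature has at least one function symbol (f2, arity 1) and at least one constant (u).
Iterating f2 gives infinitely many distinct ground terms: u, f2(u), f2(f2(u)), ...
So the Herbrand universe is infinite.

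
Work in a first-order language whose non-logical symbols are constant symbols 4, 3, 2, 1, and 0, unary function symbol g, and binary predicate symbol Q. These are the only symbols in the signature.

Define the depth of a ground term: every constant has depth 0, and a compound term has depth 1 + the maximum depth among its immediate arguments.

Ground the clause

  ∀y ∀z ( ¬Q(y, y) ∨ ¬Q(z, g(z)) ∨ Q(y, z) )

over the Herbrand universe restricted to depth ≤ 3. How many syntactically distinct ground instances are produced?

400

Ground terms of depth ≤ 3:
  If N_k denotes the number of depth-≤k ground terms, the 5 constants give N_0 = 5, and each function symbol of arity r contributes N_{k-1}^r new terms at level k: N_k = 5 + N_{k-1}.
  N_0 = 5
  N_1 = 5 + 5 = 10
  N_2 = 5 + 10 = 15
  N_3 = 5 + 15 = 20
So there are 20 ground terms available for substitution.
The clause has 2 distinct variables (y, z), each appearing in the body. In the free term algebra distinct substitutions yield syntactically distinct ground instances.
Number of ground instances = 20^2 = 400.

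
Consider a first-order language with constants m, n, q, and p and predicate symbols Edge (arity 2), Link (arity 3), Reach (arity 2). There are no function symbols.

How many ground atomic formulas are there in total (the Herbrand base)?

With no function symbols, the Herbrand universe is just the 4 constants.
Ground atoms per predicate: Edge: 4^2 = 16, Link: 4^3 = 64, Reach: 4^2 = 16.
Herbrand base size = 16 + 64 + 16 = 96.

96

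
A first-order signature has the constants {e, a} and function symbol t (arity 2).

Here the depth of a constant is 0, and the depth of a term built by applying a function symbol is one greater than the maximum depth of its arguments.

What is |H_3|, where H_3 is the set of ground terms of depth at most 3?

If N_k denotes the number of depth-≤k ground terms, the 2 constants give N_0 = 2, and each function symbol of arity r contributes N_{k-1}^r new terms at level k: N_k = 2 + N_{k-1}^2.
N_0 = 2
N_1 = 2 + 2^2 = 6
N_2 = 2 + 6^2 = 38
N_3 = 2 + 38^2 = 1446

1446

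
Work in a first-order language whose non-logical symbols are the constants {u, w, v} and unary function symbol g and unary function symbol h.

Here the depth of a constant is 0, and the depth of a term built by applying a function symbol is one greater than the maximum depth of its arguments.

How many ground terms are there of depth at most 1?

Let N_k count ground terms of depth at most k. Each non-constant term of depth ≤ k is some function symbol applied to depth-≤(k−1) arguments, giving N_k = 3 + N_{k-1} + N_{k-1}.
N_0 = 3
N_1 = 3 + 3 + 3 = 9

9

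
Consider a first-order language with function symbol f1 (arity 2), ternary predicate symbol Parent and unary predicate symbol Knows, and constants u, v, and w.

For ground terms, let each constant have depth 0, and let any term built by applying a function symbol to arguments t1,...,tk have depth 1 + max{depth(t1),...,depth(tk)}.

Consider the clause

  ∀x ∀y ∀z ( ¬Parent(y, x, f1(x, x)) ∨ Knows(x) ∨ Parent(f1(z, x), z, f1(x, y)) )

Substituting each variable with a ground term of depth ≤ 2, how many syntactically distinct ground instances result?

Ground terms of depth ≤ 2:
  Let N_k = |{terms of depth ≤ k}|. Then N_0 = 3 and N_k = 3 + N_{k-1}^2 for k ≥ 1 (one summand per function symbol, arity giving the exponent).
  N_0 = 3
  N_1 = 3 + 3^2 = 12
  N_2 = 3 + 12^2 = 147
So there are 147 ground terms available for substitution.
The clause has 3 distinct variables (x, y, z), each appearing in the body. In the free term algebra distinct substitutions yield syntactically distinct ground instances.
Number of ground instances = 147^3 = 3176523.

3176523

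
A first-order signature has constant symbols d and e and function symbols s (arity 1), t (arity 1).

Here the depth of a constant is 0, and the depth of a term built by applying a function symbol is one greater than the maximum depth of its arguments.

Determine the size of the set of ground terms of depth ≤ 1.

6

Let N_k = |{terms of depth ≤ k}|. Then N_0 = 2 and N_k = 2 + N_{k-1} + N_{k-1} for k ≥ 1 (one summand per function symbol, arity giving the exponent).
N_0 = 2
N_1 = 2 + 2 + 2 = 6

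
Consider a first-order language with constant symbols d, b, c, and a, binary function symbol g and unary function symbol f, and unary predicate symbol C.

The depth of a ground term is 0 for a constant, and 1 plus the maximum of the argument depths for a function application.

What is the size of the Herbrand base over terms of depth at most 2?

First count ground terms of depth ≤ 2.
If N_k denotes the number of depth-≤k ground terms, the 4 constants give N_0 = 4, and each function symbol of arity r contributes N_{k-1}^r new terms at level k: N_k = 4 + N_{k-1}^2 + N_{k-1}.
N_0 = 4
N_1 = 4 + 4^2 + 4 = 24
N_2 = 4 + 24^2 + 24 = 604
So |H| = 604.
Ground atoms are formed by filling each argument slot of a predicate with a term from H, so an r-ary predicate gives |H|^r atoms:
  C: 604
Total ground atoms: 604.

604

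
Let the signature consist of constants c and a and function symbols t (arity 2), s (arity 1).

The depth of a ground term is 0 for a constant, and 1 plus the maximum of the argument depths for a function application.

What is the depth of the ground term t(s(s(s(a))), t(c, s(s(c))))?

depth(s(a)) = 1 + depth(a) = 1 + 0 = 1
depth(s(s(a))) = 1 + depth(s(a)) = 1 + 1 = 2
depth(s(s(s(a)))) = 1 + depth(s(s(a))) = 1 + 2 = 3
depth(s(c)) = 1 + depth(c) = 1 + 0 = 1
depth(s(s(c))) = 1 + depth(s(c)) = 1 + 1 = 2
depth(t(c, s(s(c)))) = 1 + max(0, 2) = 3
depth(t(s(s(s(a))), t(c, s(s(c))))) = 1 + max(3, 3) = 4

4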